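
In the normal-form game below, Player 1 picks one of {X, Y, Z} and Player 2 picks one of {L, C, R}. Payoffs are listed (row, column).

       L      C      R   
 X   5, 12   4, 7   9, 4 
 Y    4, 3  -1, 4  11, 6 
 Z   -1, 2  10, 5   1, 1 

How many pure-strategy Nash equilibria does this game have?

(X, L): Player 1 gets 5 (best alternative 4); Player 2 gets 12 (best alternative 7). Neither deviates — NE.
(Y, R): Player 1 gets 11 (best alternative 9); Player 2 gets 6 (best alternative 4). Neither deviates — NE.
(Z, C): Player 1 gets 10 (best alternative 4); Player 2 gets 5 (best alternative 2). Neither deviates — NE.
(Z, R) is not a NE: Player 1 would switch to Y (11 > 1).
No other cell survives both best-response checks, so there are 3 pure NE.

3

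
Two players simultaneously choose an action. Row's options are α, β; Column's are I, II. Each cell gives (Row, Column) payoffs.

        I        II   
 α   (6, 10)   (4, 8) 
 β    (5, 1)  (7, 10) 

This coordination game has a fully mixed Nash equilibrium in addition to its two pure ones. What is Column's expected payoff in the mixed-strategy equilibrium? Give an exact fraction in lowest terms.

92/11

Row mixes with probability p on α, chosen so Column is indifferent: 10p + 1(1−p) = 8p + 10(1−p) gives p = 9/11.
Column's expected payoff is 10·9/11 + 1·2/11 = 92/11.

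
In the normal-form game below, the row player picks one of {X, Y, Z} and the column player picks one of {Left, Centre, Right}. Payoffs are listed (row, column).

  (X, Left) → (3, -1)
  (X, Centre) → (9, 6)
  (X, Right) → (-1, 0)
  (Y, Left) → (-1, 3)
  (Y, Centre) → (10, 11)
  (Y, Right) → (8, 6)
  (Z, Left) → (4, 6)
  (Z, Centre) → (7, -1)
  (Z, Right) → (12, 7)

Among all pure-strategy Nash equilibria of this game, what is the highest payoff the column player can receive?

(Y, Centre) is a pure NE (the row player: 10 ≥ 9; the column player: 11 ≥ 6). The column player gets 11.
(Z, Right) is a pure NE (the row player: 12 ≥ 8; the column player: 7 ≥ 6). The column player gets 7.
Every other cell has a profitable deviation for at least one player. Highest of {11, 7} is 11.

11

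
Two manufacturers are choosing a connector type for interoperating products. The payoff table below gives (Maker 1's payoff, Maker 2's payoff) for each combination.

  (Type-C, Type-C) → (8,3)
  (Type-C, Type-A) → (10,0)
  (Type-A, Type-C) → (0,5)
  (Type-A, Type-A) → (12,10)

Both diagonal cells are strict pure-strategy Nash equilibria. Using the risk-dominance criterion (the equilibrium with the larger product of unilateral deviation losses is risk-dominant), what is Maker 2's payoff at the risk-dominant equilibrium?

3

At both Type-C: Maker 1 loses 8 − 0 = 8 by deviating; Maker 2 loses 3 − 0 = 3. Product = 8·3 = 24.
At both Type-A: Maker 1 loses 12 − 10 = 2 by deviating; Maker 2 loses 10 − 5 = 5. Product = 2·5 = 10.
24 > 10, so both Type-C is risk-dominant. Maker 2's payoff there is 3.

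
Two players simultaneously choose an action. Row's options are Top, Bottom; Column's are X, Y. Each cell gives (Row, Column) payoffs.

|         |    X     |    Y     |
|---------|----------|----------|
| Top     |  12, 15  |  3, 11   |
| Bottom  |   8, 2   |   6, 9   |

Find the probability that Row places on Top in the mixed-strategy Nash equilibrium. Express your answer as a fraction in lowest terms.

7/11

Row's mix p on Top must make Column indifferent between X and Y.
Column's payoff from X: 15p + 2(1−p). From Y: 11p + 9(1−p).
Set equal: 4p = 7(1−p) → p = 7/11.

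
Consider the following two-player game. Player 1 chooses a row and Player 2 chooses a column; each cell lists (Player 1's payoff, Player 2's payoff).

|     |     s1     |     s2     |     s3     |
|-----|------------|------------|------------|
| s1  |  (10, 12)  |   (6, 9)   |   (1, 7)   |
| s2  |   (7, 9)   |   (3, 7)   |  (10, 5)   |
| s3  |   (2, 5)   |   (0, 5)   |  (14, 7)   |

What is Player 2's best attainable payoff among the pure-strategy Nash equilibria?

Both s1 is a pure NE (Player 1: 10 ≥ 7; Player 2: 12 ≥ 9). Player 2 gets 12.
Both s3 is a pure NE (Player 1: 14 ≥ 10; Player 2: 7 ≥ 5). Player 2 gets 7.
Every other cell has a profitable deviation for at least one player. Highest of {12, 7} is 12.

12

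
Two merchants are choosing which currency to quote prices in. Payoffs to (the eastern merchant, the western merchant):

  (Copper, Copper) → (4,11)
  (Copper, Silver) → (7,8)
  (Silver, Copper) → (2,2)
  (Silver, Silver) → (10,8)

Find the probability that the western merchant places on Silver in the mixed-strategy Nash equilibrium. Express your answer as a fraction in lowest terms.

2/5

The western merchant's mix q on Copper must make the eastern merchant indifferent between Copper and Silver.
The eastern merchant's payoff from Copper: 4q + 7(1−q). From Silver: 2q + 10(1−q).
Set equal: 2q = 3(1−q) → q = 3/5.
Probability on Silver is 1 − 3/5 = 2/5.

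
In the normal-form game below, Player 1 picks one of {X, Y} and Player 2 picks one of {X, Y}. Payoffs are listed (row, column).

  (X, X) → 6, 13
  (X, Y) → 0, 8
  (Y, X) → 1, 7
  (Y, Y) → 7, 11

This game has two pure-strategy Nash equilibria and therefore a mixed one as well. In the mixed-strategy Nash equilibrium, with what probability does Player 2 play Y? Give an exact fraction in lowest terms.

Player 2's mix q on X must make Player 1 indifferent between X and Y.
Player 1's payoff from X: 6q + 0(1−q). From Y: 1q + 7(1−q).
Set equal: 5q = 7(1−q) → q = 7/12.
Probability on Y is 1 − 7/12 = 5/12.

5/12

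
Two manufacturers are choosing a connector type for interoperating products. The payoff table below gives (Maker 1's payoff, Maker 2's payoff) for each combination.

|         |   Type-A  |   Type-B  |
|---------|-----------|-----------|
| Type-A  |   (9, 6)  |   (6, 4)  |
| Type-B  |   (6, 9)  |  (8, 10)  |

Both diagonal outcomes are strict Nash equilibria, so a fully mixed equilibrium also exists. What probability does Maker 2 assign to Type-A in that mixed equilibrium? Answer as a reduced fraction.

2/5

Maker 2's mix q on Type-A must make Maker 1 indifferent between Type-A and Type-B.
Maker 1's payoff from Type-A: 9q + 6(1−q). From Type-B: 6q + 8(1−q).
Set equal: 3q = 2(1−q) → q = 2/5.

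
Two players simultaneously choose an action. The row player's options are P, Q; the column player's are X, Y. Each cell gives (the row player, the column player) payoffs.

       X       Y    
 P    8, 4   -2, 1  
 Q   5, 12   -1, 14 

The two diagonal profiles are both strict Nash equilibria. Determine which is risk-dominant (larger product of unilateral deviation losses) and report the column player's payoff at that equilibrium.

4

At (P, X): the row player loses 8 − 5 = 3 by deviating; the column player loses 4 − 1 = 3. Product = 3·3 = 9.
At (Q, Y): the row player loses -1 − (-2) = 1 by deviating; the column player loses 14 − 12 = 2. Product = 1·2 = 2.
9 > 2, so (P, X) is risk-dominant. The column player's payoff there is 4.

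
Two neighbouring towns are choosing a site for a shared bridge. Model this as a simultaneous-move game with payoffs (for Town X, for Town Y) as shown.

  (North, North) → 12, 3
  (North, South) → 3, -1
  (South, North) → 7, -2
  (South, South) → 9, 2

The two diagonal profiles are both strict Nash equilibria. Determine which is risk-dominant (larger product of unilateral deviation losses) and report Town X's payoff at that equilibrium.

9

At both North: Town X loses 12 − 7 = 5 by deviating; Town Y loses 3 − (-1) = 4. Product = 5·4 = 20.
At both South: Town X loses 9 − 3 = 6 by deviating; Town Y loses 2 − (-2) = 4. Product = 6·4 = 24.
24 > 20, so both South is risk-dominant. Town X's payoff there is 9.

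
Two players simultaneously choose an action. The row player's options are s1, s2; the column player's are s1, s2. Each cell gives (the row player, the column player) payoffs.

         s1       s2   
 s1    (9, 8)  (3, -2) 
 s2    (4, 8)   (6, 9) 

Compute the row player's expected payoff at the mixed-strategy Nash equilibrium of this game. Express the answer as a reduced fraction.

21/4

The column player mixes with probability q on s1, chosen so the row player is indifferent: 9q + 3(1−q) = 4q + 6(1−q) gives q = 3/8.
The row player's expected payoff (from either row, since indifferent) is 9·3/8 + 3·5/8 = 21/4.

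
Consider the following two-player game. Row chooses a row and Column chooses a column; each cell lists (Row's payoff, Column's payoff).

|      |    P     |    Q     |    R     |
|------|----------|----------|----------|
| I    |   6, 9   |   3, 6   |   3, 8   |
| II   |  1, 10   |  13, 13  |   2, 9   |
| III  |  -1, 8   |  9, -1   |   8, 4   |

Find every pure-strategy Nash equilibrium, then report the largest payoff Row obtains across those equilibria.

(I, P) is a pure NE (Row: 6 ≥ 1; Column: 9 ≥ 8). Row gets 6.
(II, Q) is a pure NE (Row: 13 ≥ 9; Column: 13 ≥ 10). Row gets 13.
Every other cell has a profitable deviation for at least one player. Highest of {6, 13} is 13.

13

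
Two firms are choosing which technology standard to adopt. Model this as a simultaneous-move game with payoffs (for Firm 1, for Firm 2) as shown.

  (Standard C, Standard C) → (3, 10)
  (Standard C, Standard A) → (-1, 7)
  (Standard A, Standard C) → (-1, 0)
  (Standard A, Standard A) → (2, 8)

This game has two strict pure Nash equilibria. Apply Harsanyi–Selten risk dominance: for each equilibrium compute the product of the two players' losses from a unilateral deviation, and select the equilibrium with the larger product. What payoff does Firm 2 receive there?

At both Standard C: Firm 1 loses 3 − (-1) = 4 by deviating; Firm 2 loses 10 − 7 = 3. Product = 4·3 = 12.
At both Standard A: Firm 1 loses 2 − (-1) = 3 by deviating; Firm 2 loses 8 − 0 = 8. Product = 3·8 = 24.
24 > 12, so both Standard A is risk-dominant. Firm 2's payoff there is 8.

8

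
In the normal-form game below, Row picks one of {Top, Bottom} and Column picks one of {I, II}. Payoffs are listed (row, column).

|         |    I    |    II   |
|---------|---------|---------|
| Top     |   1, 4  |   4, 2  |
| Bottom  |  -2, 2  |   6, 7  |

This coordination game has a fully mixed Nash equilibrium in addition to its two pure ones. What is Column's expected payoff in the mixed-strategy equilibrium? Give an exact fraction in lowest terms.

24/7

Row mixes with probability p on Top, chosen so Column is indifferent: 4p + 2(1−p) = 2p + 7(1−p) gives p = 5/7.
Column's expected payoff is 4·5/7 + 2·2/7 = 24/7.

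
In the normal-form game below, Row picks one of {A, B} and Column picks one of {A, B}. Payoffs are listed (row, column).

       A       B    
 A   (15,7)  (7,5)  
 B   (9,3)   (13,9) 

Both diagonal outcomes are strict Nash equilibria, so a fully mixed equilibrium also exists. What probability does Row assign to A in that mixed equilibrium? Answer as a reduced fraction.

3/4

Row's mix p on A must make Column indifferent between A and B.
Column's payoff from A: 7p + 3(1−p). From B: 5p + 9(1−p).
Set equal: 2p = 6(1−p) → p = 6/8 = 3/4.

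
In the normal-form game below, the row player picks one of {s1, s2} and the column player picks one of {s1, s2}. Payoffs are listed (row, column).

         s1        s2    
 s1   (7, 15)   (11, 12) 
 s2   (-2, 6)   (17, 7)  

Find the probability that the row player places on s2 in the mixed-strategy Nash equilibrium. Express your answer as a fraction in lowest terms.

The row player's mix p on s1 must make the column player indifferent between s1 and s2.
The column player's payoff from s1: 15p + 6(1−p). From s2: 12p + 7(1−p).
Set equal: 3p = 1(1−p) → p = 1/4.
Probability on s2 is 1 − 1/4 = 3/4.

3/4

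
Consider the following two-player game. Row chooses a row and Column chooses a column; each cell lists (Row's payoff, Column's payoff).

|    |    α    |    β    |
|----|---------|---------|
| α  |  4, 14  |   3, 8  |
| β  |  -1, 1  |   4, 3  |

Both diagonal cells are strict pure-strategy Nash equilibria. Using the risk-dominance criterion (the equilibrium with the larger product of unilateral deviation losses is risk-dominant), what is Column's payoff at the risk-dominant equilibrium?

14

At both α: Row loses 4 − (-1) = 5 by deviating; Column loses 14 − 8 = 6. Product = 5·6 = 30.
At both β: Row loses 4 − 3 = 1 by deviating; Column loses 3 − 1 = 2. Product = 1·2 = 2.
30 > 2, so both α is risk-dominant. Column's payoff there is 14.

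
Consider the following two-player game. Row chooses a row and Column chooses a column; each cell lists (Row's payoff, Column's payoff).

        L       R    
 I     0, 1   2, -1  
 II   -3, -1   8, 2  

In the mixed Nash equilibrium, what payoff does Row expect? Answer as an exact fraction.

Column mixes with probability q on L, chosen so Row is indifferent: 0q + 2(1−q) = (-3)q + 8(1−q) gives q = 2/3.
Row's expected payoff (from either row, since indifferent) is 0·2/3 + 2·1/3 = 2/3.

2/3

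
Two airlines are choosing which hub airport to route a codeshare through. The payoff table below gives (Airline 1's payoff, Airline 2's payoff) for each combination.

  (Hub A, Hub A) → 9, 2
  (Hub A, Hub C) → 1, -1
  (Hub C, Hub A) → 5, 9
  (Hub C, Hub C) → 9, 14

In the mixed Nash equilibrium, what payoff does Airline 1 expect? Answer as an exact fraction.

Airline 2 mixes with probability q on Hub A, chosen so Airline 1 is indifferent: 9q + 1(1−q) = 5q + 9(1−q) gives q = 2/3.
Airline 1's expected payoff (from either row, since indifferent) is 9·2/3 + 1·1/3 = 19/3.

19/3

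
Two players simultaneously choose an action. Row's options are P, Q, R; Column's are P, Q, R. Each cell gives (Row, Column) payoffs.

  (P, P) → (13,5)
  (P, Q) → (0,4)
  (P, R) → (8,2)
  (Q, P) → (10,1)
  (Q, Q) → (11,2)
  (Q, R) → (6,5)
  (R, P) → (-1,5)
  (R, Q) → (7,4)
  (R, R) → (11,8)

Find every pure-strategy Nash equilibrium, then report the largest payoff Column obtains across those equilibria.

Both P is a pure NE (Row: 13 ≥ 10; Column: 5 ≥ 4). Column gets 5.
Both R is a pure NE (Row: 11 ≥ 8; Column: 8 ≥ 5). Column gets 8.
Every other cell has a profitable deviation for at least one player. Highest of {5, 8} is 8.

8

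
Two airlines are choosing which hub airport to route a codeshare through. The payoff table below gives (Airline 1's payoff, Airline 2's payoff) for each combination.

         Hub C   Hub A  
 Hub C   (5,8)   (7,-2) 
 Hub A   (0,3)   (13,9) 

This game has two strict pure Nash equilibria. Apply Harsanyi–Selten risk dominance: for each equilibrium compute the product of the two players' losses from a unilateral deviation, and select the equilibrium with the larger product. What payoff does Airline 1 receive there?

5

At both Hub C: Airline 1 loses 5 − 0 = 5 by deviating; Airline 2 loses 8 − (-2) = 10. Product = 5·10 = 50.
At both Hub A: Airline 1 loses 13 − 7 = 6 by deviating; Airline 2 loses 9 − 3 = 6. Product = 6·6 = 36.
50 > 36, so both Hub C is risk-dominant. Airline 1's payoff there is 5.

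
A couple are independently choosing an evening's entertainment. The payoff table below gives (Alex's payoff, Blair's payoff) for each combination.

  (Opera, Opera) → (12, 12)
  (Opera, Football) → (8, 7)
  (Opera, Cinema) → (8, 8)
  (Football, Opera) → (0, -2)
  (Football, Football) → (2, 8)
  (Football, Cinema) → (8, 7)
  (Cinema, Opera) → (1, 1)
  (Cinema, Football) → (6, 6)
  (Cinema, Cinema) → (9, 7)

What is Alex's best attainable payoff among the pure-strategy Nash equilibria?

Both Opera is a pure NE (Alex: 12 ≥ 1; Blair: 12 ≥ 8). Alex gets 12.
Both Cinema is a pure NE (Alex: 9 ≥ 8; Blair: 7 ≥ 6). Alex gets 9.
Every other cell has a profitable deviation for at least one player. Highest of {12, 9} is 12.

12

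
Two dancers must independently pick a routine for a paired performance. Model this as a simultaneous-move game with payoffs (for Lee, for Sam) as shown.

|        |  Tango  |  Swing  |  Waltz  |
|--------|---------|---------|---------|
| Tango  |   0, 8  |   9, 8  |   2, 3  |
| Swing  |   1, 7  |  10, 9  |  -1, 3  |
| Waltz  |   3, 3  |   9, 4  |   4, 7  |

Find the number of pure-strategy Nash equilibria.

2

Both Swing: Lee gets 10 (best alternative 9); Sam gets 9 (best alternative 7). Neither deviates — NE.
Both Waltz: Lee gets 4 (best alternative 2); Sam gets 7 (best alternative 4). Neither deviates — NE.
Both Tango is not a NE: Lee would switch to Waltz (3 > 0).
No other cell survives both best-response checks, so there are 2 pure NE.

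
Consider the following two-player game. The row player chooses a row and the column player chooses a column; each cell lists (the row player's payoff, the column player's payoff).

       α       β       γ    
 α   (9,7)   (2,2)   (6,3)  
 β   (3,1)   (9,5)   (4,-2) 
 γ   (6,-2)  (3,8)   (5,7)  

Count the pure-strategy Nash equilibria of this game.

Both α: the row player gets 9 (best alternative 6); the column player gets 7 (best alternative 3). Neither deviates — NE.
Both β: the row player gets 9 (best alternative 3); the column player gets 5 (best alternative 1). Neither deviates — NE.
Both γ is not a NE: the row player would switch to α (6 > 5).
No other cell survives both best-response checks, so there are 2 pure NE.

2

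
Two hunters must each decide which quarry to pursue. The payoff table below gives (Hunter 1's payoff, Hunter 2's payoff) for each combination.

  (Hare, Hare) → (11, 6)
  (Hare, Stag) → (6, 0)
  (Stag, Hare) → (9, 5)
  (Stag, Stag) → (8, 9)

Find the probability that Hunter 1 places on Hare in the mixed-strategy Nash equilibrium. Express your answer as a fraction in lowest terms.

2/5

Hunter 1's mix p on Hare must make Hunter 2 indifferent between Hare and Stag.
Hunter 2's payoff from Hare: 6p + 5(1−p). From Stag: 0p + 9(1−p).
Set equal: 6p = 4(1−p) → p = 4/10 = 2/5.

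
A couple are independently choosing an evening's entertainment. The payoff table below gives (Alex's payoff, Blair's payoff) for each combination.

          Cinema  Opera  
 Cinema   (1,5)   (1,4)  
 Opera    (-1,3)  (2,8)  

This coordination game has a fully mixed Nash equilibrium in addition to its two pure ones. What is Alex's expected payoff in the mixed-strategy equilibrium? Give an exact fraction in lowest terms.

Blair mixes with probability q on Cinema, chosen so Alex is indifferent: 1q + 1(1−q) = (-1)q + 2(1−q) gives q = 1/3.
Alex's expected payoff (from either row, since indifferent) is 1·1/3 + 1·2/3 = 1.

1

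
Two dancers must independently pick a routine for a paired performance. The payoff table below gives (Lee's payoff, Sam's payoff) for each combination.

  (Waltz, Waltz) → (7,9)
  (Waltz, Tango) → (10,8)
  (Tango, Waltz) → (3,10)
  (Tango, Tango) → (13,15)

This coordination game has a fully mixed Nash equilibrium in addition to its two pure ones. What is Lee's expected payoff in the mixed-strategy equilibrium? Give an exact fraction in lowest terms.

Sam mixes with probability q on Waltz, chosen so Lee is indifferent: 7q + 10(1−q) = 3q + 13(1−q) gives q = 3/7.
Lee's expected payoff (from either row, since indifferent) is 7·3/7 + 10·4/7 = 61/7.

61/7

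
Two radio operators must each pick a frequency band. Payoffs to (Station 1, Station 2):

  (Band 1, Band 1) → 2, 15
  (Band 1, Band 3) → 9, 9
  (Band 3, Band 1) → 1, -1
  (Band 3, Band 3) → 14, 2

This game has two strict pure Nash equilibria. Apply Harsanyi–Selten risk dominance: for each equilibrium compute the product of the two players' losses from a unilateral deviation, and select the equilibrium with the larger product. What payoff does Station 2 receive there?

2

At both Band 1: Station 1 loses 2 − 1 = 1 by deviating; Station 2 loses 15 − 9 = 6. Product = 1·6 = 6.
At both Band 3: Station 1 loses 14 − 9 = 5 by deviating; Station 2 loses 2 − (-1) = 3. Product = 5·3 = 15.
15 > 6, so both Band 3 is risk-dominant. Station 2's payoff there is 2.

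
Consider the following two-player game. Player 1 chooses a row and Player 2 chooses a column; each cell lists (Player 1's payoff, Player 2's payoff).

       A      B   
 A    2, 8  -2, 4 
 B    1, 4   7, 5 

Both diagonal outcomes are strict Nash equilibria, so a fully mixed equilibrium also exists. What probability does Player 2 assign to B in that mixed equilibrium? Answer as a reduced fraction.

Player 2's mix q on A must make Player 1 indifferent between A and B.
Player 1's payoff from A: 2q + (-2)(1−q). From B: 1q + 7(1−q).
Set equal: 1q = 9(1−q) → q = 9/10.
Probability on B is 1 − 9/10 = 1/10.

1/10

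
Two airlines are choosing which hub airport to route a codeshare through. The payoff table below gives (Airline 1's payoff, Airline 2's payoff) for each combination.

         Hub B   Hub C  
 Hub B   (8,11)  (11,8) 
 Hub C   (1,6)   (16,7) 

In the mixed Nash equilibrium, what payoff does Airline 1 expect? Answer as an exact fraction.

39/4

Airline 2 mixes with probability q on Hub B, chosen so Airline 1 is indifferent: 8q + 11(1−q) = 1q + 16(1−q) gives q = 5/12.
Airline 1's expected payoff (from either row, since indifferent) is 8·5/12 + 11·7/12 = 39/4.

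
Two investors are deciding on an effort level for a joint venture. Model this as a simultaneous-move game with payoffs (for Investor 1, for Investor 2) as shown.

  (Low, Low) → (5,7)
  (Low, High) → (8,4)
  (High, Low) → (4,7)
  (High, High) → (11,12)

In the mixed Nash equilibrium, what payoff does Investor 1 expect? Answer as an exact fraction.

Investor 2 mixes with probability q on Low, chosen so Investor 1 is indifferent: 5q + 8(1−q) = 4q + 11(1−q) gives q = 3/4.
Investor 1's expected payoff (from either row, since indifferent) is 5·3/4 + 8·1/4 = 23/4.

23/4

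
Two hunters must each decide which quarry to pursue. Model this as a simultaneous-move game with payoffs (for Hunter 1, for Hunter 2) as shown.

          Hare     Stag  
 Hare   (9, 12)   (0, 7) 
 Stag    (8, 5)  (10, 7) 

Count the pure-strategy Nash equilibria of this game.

Both Hare: Hunter 1 gets 9 (best alternative 8); Hunter 2 gets 12 (best alternative 7). Neither deviates — NE.
Both Stag: Hunter 1 gets 10 (best alternative 0); Hunter 2 gets 7 (best alternative 5). Neither deviates — NE.
(Stag, Hare) is not a NE: Hunter 1 would switch to Hare (9 > 8).
No other cell survives both best-response checks, so there are 2 pure NE.

2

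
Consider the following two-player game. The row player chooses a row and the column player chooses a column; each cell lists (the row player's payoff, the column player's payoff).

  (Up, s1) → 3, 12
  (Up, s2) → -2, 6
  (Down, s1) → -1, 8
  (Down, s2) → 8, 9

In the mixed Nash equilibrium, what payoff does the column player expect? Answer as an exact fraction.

60/7

The row player mixes with probability p on Up, chosen so the column player is indifferent: 12p + 8(1−p) = 6p + 9(1−p) gives p = 1/7.
The column player's expected payoff is 12·1/7 + 8·6/7 = 60/7.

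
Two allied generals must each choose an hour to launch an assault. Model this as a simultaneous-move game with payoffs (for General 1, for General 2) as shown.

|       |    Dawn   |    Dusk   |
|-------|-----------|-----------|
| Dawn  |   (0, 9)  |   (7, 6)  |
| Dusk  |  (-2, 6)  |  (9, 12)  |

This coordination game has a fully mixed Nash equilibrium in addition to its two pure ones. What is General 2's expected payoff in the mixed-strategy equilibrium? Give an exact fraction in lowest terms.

8

General 1 mixes with probability p on Dawn, chosen so General 2 is indifferent: 9p + 6(1−p) = 6p + 12(1−p) gives p = 2/3.
General 2's expected payoff is 9·2/3 + 6·1/3 = 8.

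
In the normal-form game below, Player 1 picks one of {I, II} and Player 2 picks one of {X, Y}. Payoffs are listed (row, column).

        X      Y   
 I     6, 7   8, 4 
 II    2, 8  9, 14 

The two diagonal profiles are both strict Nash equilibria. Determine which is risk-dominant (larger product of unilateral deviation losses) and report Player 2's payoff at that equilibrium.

At (I, X): Player 1 loses 6 − 2 = 4 by deviating; Player 2 loses 7 − 4 = 3. Product = 4·3 = 12.
At (II, Y): Player 1 loses 9 − 8 = 1 by deviating; Player 2 loses 14 − 8 = 6. Product = 1·6 = 6.
12 > 6, so (I, X) is risk-dominant. Player 2's payoff there is 7.

7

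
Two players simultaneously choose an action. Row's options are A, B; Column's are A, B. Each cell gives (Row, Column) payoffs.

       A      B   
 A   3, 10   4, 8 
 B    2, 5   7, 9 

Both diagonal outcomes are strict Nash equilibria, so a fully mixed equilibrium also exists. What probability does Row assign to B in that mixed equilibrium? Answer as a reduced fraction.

Row's mix p on A must make Column indifferent between A and B.
Column's payoff from A: 10p + 5(1−p). From B: 8p + 9(1−p).
Set equal: 2p = 4(1−p) → p = 4/6 = 2/3.
Probability on B is 1 − 2/3 = 1/3.

1/3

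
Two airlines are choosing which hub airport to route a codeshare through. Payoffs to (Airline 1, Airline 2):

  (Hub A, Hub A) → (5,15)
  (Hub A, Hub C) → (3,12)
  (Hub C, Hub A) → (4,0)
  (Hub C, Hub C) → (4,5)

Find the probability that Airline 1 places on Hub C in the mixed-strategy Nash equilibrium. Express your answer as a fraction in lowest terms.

3/8

Airline 1's mix p on Hub A must make Airline 2 indifferent between Hub A and Hub C.
Airline 2's payoff from Hub A: 15p + 0(1−p). From Hub C: 12p + 5(1−p).
Set equal: 3p = 5(1−p) → p = 5/8.
Probability on Hub C is 1 − 5/8 = 3/8.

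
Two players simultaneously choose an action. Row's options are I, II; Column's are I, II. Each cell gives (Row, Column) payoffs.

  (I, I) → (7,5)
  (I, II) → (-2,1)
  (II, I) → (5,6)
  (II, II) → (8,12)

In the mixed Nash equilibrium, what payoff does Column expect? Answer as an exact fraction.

Row mixes with probability p on I, chosen so Column is indifferent: 5p + 6(1−p) = 1p + 12(1−p) gives p = 3/5.
Column's expected payoff is 5·3/5 + 6·2/5 = 27/5.

27/5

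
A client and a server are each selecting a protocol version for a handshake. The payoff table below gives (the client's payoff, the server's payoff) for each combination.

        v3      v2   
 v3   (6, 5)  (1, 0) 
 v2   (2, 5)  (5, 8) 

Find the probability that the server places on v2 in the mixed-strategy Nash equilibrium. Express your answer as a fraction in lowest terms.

The server's mix q on v3 must make the client indifferent between v3 and v2.
The client's payoff from v3: 6q + 1(1−q). From v2: 2q + 5(1−q).
Set equal: 4q = 4(1−q) → q = 4/8 = 1/2.
Probability on v2 is 1 − 1/2 = 1/2.

1/2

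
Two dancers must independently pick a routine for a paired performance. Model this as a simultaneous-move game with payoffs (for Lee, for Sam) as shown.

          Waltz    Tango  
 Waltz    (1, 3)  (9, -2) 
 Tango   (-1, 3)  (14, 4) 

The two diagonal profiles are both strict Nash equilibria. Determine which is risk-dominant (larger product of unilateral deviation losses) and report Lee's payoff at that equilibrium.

At both Waltz: Lee loses 1 − (-1) = 2 by deviating; Sam loses 3 − (-2) = 5. Product = 2·5 = 10.
At both Tango: Lee loses 14 − 9 = 5 by deviating; Sam loses 4 − 3 = 1. Product = 5·1 = 5.
10 > 5, so both Waltz is risk-dominant. Lee's payoff there is 1.

1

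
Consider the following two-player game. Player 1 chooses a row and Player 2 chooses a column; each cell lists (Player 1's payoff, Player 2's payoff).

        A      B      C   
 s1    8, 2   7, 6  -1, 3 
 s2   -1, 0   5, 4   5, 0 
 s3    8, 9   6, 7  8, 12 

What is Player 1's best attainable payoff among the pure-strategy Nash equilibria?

8

(s1, B) is a pure NE (Player 1: 7 ≥ 6; Player 2: 6 ≥ 3). Player 1 gets 7.
(s3, C) is a pure NE (Player 1: 8 ≥ 5; Player 2: 12 ≥ 9). Player 1 gets 8.
Every other cell has a profitable deviation for at least one player. Highest of {7, 8} is 8.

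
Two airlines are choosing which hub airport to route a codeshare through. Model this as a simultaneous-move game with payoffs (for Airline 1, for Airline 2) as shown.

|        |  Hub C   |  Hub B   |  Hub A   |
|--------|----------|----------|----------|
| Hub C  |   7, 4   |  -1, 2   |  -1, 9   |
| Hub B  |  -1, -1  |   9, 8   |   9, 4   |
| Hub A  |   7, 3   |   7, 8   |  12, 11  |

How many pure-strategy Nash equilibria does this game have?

Both Hub B: Airline 1 gets 9 (best alternative 7); Airline 2 gets 8 (best alternative 4). Neither deviates — NE.
Both Hub A: Airline 1 gets 12 (best alternative 9); Airline 2 gets 11 (best alternative 8). Neither deviates — NE.
Both Hub C is not a NE: Airline 2 would switch to Hub A (9 > 4).
No other cell survives both best-response checks, so there are 2 pure NE.

2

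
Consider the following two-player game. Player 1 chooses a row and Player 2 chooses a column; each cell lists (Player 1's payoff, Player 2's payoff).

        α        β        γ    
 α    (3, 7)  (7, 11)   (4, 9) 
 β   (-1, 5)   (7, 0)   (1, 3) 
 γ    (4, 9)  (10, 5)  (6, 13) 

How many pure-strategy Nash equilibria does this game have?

Both γ: Player 1 gets 6 (best alternative 4); Player 2 gets 13 (best alternative 9). Neither deviates — NE.
Both β is not a NE: Player 1 would switch to γ (10 > 7).
No other cell survives both best-response checks, so there is 1 pure NE.

1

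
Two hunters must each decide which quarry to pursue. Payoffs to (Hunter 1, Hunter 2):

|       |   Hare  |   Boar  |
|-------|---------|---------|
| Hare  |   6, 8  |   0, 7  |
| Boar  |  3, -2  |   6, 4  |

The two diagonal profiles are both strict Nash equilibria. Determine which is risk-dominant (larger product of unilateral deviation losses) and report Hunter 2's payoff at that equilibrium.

4

At both Hare: Hunter 1 loses 6 − 3 = 3 by deviating; Hunter 2 loses 8 − 7 = 1. Product = 3·1 = 3.
At both Boar: Hunter 1 loses 6 − 0 = 6 by deviating; Hunter 2 loses 4 − (-2) = 6. Product = 6·6 = 36.
36 > 3, so both Boar is risk-dominant. Hunter 2's payoff there is 4.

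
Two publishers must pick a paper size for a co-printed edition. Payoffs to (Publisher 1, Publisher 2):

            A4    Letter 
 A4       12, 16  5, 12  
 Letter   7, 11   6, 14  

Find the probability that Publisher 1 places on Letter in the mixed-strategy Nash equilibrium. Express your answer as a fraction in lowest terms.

4/7

Publisher 1's mix p on A4 must make Publisher 2 indifferent between A4 and Letter.
Publisher 2's payoff from A4: 16p + 11(1−p). From Letter: 12p + 14(1−p).
Set equal: 4p = 3(1−p) → p = 3/7.
Probability on Letter is 1 − 3/7 = 4/7.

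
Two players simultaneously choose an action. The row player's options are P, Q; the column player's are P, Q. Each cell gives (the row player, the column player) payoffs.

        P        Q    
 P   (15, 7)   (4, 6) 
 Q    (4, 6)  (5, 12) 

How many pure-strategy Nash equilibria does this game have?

Both P: the row player gets 15 (best alternative 4); the column player gets 7 (best alternative 6). Neither deviates — NE.
Both Q: the row player gets 5 (best alternative 4); the column player gets 12 (best alternative 6). Neither deviates — NE.
(Q, P) is not a NE: the row player would switch to P (15 > 4).
No other cell survives both best-response checks, so there are 2 pure NE.

2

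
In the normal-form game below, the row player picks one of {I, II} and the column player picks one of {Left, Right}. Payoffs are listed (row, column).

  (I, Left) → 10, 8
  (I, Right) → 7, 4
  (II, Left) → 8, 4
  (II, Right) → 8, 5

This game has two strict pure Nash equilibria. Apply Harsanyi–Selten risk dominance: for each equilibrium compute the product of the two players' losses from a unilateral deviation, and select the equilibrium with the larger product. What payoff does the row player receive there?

At (I, Left): the row player loses 10 − 8 = 2 by deviating; the column player loses 8 − 4 = 4. Product = 2·4 = 8.
At (II, Right): the row player loses 8 − 7 = 1 by deviating; the column player loses 5 − 4 = 1. Product = 1·1 = 1.
8 > 1, so (I, Left) is risk-dominant. The row player's payoff there is 10.

10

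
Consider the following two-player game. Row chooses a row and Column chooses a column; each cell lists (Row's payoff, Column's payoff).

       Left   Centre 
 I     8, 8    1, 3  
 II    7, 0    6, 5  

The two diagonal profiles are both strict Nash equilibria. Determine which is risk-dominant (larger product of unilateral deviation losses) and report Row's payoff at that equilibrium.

6

At (I, Left): Row loses 8 − 7 = 1 by deviating; Column loses 8 − 3 = 5. Product = 1·5 = 5.
At (II, Centre): Row loses 6 − 1 = 5 by deviating; Column loses 5 − 0 = 5. Product = 5·5 = 25.
25 > 5, so (II, Centre) is risk-dominant. Row's payoff there is 6.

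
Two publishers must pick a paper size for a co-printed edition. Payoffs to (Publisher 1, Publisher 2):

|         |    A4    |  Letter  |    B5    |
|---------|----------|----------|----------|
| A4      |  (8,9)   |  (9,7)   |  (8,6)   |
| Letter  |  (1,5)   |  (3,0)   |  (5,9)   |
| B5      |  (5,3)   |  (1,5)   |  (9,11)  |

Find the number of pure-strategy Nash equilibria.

2

Both A4: Publisher 1 gets 8 (best alternative 5); Publisher 2 gets 9 (best alternative 7). Neither deviates — NE.
Both B5: Publisher 1 gets 9 (best alternative 8); Publisher 2 gets 11 (best alternative 5). Neither deviates — NE.
Both Letter is not a NE: Publisher 1 would switch to A4 (9 > 3).
No other cell survives both best-response checks, so there are 2 pure NE.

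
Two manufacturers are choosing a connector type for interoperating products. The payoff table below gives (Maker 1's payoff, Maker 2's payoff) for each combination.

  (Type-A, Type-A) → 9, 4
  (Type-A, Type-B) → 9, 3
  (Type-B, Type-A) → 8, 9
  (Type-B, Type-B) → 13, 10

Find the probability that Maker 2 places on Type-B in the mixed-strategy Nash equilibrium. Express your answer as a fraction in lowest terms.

Maker 2's mix q on Type-A must make Maker 1 indifferent between Type-A and Type-B.
Maker 1's payoff from Type-A: 9q + 9(1−q). From Type-B: 8q + 13(1−q).
Set equal: 1q = 4(1−q) → q = 4/5.
Probability on Type-B is 1 − 4/5 = 1/5.

1/5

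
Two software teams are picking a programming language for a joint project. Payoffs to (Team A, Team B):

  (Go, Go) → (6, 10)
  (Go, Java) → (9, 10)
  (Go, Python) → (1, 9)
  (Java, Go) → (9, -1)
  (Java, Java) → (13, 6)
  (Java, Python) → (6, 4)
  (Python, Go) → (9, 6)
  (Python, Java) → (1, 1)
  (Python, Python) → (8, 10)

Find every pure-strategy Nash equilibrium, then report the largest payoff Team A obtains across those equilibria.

13

Both Java is a pure NE (Team A: 13 ≥ 9; Team B: 6 ≥ 4). Team A gets 13.
Both Python is a pure NE (Team A: 8 ≥ 6; Team B: 10 ≥ 6). Team A gets 8.
Every other cell has a profitable deviation for at least one player. Highest of {13, 8} is 13.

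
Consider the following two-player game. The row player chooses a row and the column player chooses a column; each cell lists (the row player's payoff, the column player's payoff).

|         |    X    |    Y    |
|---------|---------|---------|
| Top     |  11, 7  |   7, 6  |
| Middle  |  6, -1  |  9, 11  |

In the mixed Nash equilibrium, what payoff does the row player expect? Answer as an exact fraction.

57/7

The column player mixes with probability q on X, chosen so the row player is indifferent: 11q + 7(1−q) = 6q + 9(1−q) gives q = 2/7.
The row player's expected payoff (from either row, since indifferent) is 11·2/7 + 7·5/7 = 57/7.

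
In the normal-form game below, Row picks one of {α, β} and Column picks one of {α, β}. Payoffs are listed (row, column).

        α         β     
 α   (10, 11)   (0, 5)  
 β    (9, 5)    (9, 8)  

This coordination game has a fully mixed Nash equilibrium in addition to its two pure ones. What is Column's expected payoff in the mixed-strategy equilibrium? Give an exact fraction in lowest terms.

7

Row mixes with probability p on α, chosen so Column is indifferent: 11p + 5(1−p) = 5p + 8(1−p) gives p = 1/3.
Column's expected payoff is 11·1/3 + 5·2/3 = 7.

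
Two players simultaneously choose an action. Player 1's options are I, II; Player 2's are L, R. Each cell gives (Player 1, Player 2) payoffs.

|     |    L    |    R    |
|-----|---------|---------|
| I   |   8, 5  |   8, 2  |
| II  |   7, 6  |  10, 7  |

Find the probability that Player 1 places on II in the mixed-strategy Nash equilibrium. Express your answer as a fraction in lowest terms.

Player 1's mix p on I must make Player 2 indifferent between L and R.
Player 2's payoff from L: 5p + 6(1−p). From R: 2p + 7(1−p).
Set equal: 3p = 1(1−p) → p = 1/4.
Probability on II is 1 − 1/4 = 3/4.

3/4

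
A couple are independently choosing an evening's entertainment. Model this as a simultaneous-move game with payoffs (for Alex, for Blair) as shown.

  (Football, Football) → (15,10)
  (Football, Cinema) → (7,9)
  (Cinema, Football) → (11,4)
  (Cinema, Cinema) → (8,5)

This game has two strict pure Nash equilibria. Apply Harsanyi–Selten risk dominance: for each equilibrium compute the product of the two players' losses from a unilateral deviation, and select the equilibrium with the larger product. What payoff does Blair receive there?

10

At both Football: Alex loses 15 − 11 = 4 by deviating; Blair loses 10 − 9 = 1. Product = 4·1 = 4.
At both Cinema: Alex loses 8 − 7 = 1 by deviating; Blair loses 5 − 4 = 1. Product = 1·1 = 1.
4 > 1, so both Football is risk-dominant. Blair's payoff there is 10.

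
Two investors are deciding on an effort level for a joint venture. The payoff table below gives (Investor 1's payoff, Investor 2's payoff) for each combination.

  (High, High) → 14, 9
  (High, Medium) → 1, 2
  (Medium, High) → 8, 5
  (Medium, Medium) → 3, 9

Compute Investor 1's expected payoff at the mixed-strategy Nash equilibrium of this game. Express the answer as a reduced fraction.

Investor 2 mixes with probability q on High, chosen so Investor 1 is indifferent: 14q + 1(1−q) = 8q + 3(1−q) gives q = 1/4.
Investor 1's expected payoff (from either row, since indifferent) is 14·1/4 + 1·3/4 = 17/4.

17/4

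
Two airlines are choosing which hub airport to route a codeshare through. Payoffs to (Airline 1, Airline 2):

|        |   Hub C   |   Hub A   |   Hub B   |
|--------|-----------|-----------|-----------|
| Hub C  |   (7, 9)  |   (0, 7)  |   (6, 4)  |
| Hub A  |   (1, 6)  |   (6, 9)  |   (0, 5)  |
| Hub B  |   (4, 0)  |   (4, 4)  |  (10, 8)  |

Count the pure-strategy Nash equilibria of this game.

Both Hub C: Airline 1 gets 7 (best alternative 4); Airline 2 gets 9 (best alternative 7). Neither deviates — NE.
Both Hub A: Airline 1 gets 6 (best alternative 4); Airline 2 gets 9 (best alternative 6). Neither deviates — NE.
Both Hub B: Airline 1 gets 10 (best alternative 6); Airline 2 gets 8 (best alternative 4). Neither deviates — NE.
(Hub C, Hub B) is not a NE: Airline 1 would switch to Hub B (10 > 6).
No other cell survives both best-response checks, so there are 3 pure NE.

3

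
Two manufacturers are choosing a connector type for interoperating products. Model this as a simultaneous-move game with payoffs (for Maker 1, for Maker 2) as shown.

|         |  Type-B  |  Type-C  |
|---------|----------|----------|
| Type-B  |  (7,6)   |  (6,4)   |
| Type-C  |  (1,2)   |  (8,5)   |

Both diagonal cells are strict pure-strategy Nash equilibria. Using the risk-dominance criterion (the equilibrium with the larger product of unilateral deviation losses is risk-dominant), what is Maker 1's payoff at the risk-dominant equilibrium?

At both Type-B: Maker 1 loses 7 − 1 = 6 by deviating; Maker 2 loses 6 − 4 = 2. Product = 6·2 = 12.
At both Type-C: Maker 1 loses 8 − 6 = 2 by deviating; Maker 2 loses 5 − 2 = 3. Product = 2·3 = 6.
12 > 6, so both Type-B is risk-dominant. Maker 1's payoff there is 7.

7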